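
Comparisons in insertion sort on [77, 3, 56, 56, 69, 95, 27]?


Algorithm: insertion sort
Input: [77, 3, 56, 56, 69, 95, 27]
Sorted: [3, 27, 56, 56, 69, 77, 95]

14


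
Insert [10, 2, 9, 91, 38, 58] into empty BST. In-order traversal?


Insert 10: root
Insert 2: L from 10
Insert 9: L from 10 -> R from 2
Insert 91: R from 10
Insert 38: R from 10 -> L from 91
Insert 58: R from 10 -> L from 91 -> R from 38

In-order: [2, 9, 10, 38, 58, 91]


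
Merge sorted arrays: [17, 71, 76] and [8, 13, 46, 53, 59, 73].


Take 8 from B
Take 13 from B
Take 17 from A
Take 46 from B
Take 53 from B
Take 59 from B
Take 71 from A
Take 73 from B

Merged: [8, 13, 17, 46, 53, 59, 71, 73, 76]


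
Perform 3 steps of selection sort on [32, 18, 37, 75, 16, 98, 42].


Initial: [32, 18, 37, 75, 16, 98, 42]
Step 1: min=16 at 4
  Swap: [16, 18, 37, 75, 32, 98, 42]
Step 2: min=18 at 1
  Swap: [16, 18, 37, 75, 32, 98, 42]
Step 3: min=32 at 4
  Swap: [16, 18, 32, 75, 37, 98, 42]

After 3 steps: [16, 18, 32, 75, 37, 98, 42]


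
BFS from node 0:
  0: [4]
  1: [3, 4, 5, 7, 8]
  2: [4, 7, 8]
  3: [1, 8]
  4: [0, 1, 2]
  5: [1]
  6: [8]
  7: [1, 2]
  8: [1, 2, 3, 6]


Visit 0, enqueue [4]
Visit 4, enqueue [1, 2]
Visit 1, enqueue [3, 5, 7, 8]
Visit 2, enqueue []
Visit 3, enqueue []
Visit 5, enqueue []
Visit 7, enqueue []
Visit 8, enqueue [6]
Visit 6, enqueue []

BFS order: [0, 4, 1, 2, 3, 5, 7, 8, 6]


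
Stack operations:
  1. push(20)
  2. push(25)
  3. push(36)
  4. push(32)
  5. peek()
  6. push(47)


push(20) -> [20]
push(25) -> [20, 25]
push(36) -> [20, 25, 36]
push(32) -> [20, 25, 36, 32]
peek()->32
push(47) -> [20, 25, 36, 32, 47]

Final stack: [20, 25, 36, 32, 47]


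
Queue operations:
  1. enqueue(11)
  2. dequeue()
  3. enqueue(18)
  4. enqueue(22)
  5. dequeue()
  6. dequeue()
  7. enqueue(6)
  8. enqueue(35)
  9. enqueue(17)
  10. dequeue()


enqueue(11) -> [11]
dequeue()->11, []
enqueue(18) -> [18]
enqueue(22) -> [18, 22]
dequeue()->18, [22]
dequeue()->22, []
enqueue(6) -> [6]
enqueue(35) -> [6, 35]
enqueue(17) -> [6, 35, 17]
dequeue()->6, [35, 17]

Final queue: [35, 17]


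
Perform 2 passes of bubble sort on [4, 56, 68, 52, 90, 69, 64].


Initial: [4, 56, 68, 52, 90, 69, 64]
Pass 1: [4, 56, 52, 68, 69, 64, 90] (3 swaps)
Pass 2: [4, 52, 56, 68, 64, 69, 90] (2 swaps)

After 2 passes: [4, 52, 56, 68, 64, 69, 90]


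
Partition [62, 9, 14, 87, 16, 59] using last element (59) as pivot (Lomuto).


Pivot: 59
  9 <= 59: swap -> [9, 62, 14, 87, 16, 59]
  14 <= 59: swap -> [9, 14, 62, 87, 16, 59]
  16 <= 59: swap -> [9, 14, 16, 87, 62, 59]
Place pivot at 3: [9, 14, 16, 59, 62, 87]

Partitioned: [9, 14, 16, 59, 62, 87]


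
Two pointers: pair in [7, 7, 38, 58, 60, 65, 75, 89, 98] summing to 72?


lo=0(7)+hi=8(98)=105
lo=0(7)+hi=7(89)=96
lo=0(7)+hi=6(75)=82
lo=0(7)+hi=5(65)=72

Yes: 7+65=72


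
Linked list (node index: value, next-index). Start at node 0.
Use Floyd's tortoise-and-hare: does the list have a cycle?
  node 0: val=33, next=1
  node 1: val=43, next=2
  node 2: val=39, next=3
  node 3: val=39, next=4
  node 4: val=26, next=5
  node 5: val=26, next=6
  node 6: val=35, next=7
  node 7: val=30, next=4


Floyd's tortoise (slow, +1) and hare (fast, +2):
  init: slow=0, fast=0
  step 1: slow=1, fast=2
  step 2: slow=2, fast=4
  step 3: slow=3, fast=6
  step 4: slow=4, fast=4
  slow == fast at node 4: cycle detected

Cycle: yes


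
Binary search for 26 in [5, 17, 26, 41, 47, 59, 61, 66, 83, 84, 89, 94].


Step 1: lo=0, hi=11, mid=5, val=59
Step 2: lo=0, hi=4, mid=2, val=26

Found at index 2


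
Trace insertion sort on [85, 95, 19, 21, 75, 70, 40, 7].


Initial: [85, 95, 19, 21, 75, 70, 40, 7]
Insert 95: [85, 95, 19, 21, 75, 70, 40, 7]
Insert 19: [19, 85, 95, 21, 75, 70, 40, 7]
Insert 21: [19, 21, 85, 95, 75, 70, 40, 7]
Insert 75: [19, 21, 75, 85, 95, 70, 40, 7]
Insert 70: [19, 21, 70, 75, 85, 95, 40, 7]
Insert 40: [19, 21, 40, 70, 75, 85, 95, 7]
Insert 7: [7, 19, 21, 40, 70, 75, 85, 95]

Sorted: [7, 19, 21, 40, 70, 75, 85, 95]


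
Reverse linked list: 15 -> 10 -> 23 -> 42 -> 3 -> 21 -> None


Step 1: curr=15, set curr.next=prev(None) | reversed so far: 15
Step 2: curr=10, set curr.next=prev(15) | reversed so far: 10 -> 15
Step 3: curr=23, set curr.next=prev(10) | reversed so far: 23 -> 10 -> 15
Step 4: curr=42, set curr.next=prev(23) | reversed so far: 42 -> 23 -> 10 -> 15
Step 5: curr=3, set curr.next=prev(42) | reversed so far: 3 -> 42 -> 23 -> 10 -> 15
Step 6: curr=21, set curr.next=prev(3) | reversed so far: 21 -> 3 -> 42 -> 23 -> 10 -> 15

21 -> 3 -> 42 -> 23 -> 10 -> 15 -> None


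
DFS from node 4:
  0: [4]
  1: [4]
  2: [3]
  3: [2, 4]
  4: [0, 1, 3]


Visit 4, push [3, 1, 0]
Visit 0, push []
Visit 1, push []
Visit 3, push [2]
Visit 2, push []

DFS order: [4, 0, 1, 3, 2]


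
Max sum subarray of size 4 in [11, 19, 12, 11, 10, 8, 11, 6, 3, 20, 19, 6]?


[0:4]: 53
[1:5]: 52
[2:6]: 41
[3:7]: 40
[4:8]: 35
[5:9]: 28
[6:10]: 40
[7:11]: 48
[8:12]: 48

Max: 53 at [0:4]


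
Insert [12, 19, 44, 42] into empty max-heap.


Insert 12: [12]
Insert 19: [19, 12]
Insert 44: [44, 12, 19]
Insert 42: [44, 42, 19, 12]

Final heap: [44, 42, 19, 12]


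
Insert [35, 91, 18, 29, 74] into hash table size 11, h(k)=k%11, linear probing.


Insert 35: h=2 -> slot 2
Insert 91: h=3 -> slot 3
Insert 18: h=7 -> slot 7
Insert 29: h=7, 1 probes -> slot 8
Insert 74: h=8, 1 probes -> slot 9

Table: [None, None, 35, 91, None, None, None, 18, 29, 74, None]


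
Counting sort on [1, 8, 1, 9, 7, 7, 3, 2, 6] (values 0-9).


Input: [1, 8, 1, 9, 7, 7, 3, 2, 6]
Counts: [0, 2, 1, 1, 0, 0, 1, 2, 1, 1]

Sorted: [1, 1, 2, 3, 6, 7, 7, 8, 9]


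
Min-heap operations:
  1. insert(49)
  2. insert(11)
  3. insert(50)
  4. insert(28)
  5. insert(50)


insert(49) -> [49]
insert(11) -> [11, 49]
insert(50) -> [11, 49, 50]
insert(28) -> [11, 28, 50, 49]
insert(50) -> [11, 28, 50, 49, 50]

Final heap: [11, 28, 50, 49, 50]


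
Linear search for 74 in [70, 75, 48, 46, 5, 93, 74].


i=0: 70!=74
i=1: 75!=74
i=2: 48!=74
i=3: 46!=74
i=4: 5!=74
i=5: 93!=74
i=6: 74==74 found!

Found at 6, 7 comps


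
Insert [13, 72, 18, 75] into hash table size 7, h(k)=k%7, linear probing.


Insert 13: h=6 -> slot 6
Insert 72: h=2 -> slot 2
Insert 18: h=4 -> slot 4
Insert 75: h=5 -> slot 5

Table: [None, None, 72, None, 18, 75, 13]


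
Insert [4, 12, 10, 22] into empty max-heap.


Insert 4: [4]
Insert 12: [12, 4]
Insert 10: [12, 4, 10]
Insert 22: [22, 12, 10, 4]

Final heap: [22, 12, 10, 4]


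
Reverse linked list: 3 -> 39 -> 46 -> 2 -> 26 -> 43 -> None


Step 1: curr=3, set curr.next=prev(None) | reversed so far: 3
Step 2: curr=39, set curr.next=prev(3) | reversed so far: 39 -> 3
Step 3: curr=46, set curr.next=prev(39) | reversed so far: 46 -> 39 -> 3
Step 4: curr=2, set curr.next=prev(46) | reversed so far: 2 -> 46 -> 39 -> 3
Step 5: curr=26, set curr.next=prev(2) | reversed so far: 26 -> 2 -> 46 -> 39 -> 3
Step 6: curr=43, set curr.next=prev(26) | reversed so far: 43 -> 26 -> 2 -> 46 -> 39 -> 3

43 -> 26 -> 2 -> 46 -> 39 -> 3 -> None


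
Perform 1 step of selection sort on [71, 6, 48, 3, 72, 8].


Initial: [71, 6, 48, 3, 72, 8]
Step 1: min=3 at 3
  Swap: [3, 6, 48, 71, 72, 8]

After 1 step: [3, 6, 48, 71, 72, 8]


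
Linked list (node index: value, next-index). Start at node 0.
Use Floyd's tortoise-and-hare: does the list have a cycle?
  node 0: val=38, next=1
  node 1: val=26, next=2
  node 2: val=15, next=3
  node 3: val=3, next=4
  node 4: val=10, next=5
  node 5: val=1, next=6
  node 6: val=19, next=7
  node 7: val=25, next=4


Floyd's tortoise (slow, +1) and hare (fast, +2):
  init: slow=0, fast=0
  step 1: slow=1, fast=2
  step 2: slow=2, fast=4
  step 3: slow=3, fast=6
  step 4: slow=4, fast=4
  slow == fast at node 4: cycle detected

Cycle: yes


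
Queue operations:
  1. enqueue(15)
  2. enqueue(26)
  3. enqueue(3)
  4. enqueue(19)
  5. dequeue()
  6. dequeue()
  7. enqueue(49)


enqueue(15) -> [15]
enqueue(26) -> [15, 26]
enqueue(3) -> [15, 26, 3]
enqueue(19) -> [15, 26, 3, 19]
dequeue()->15, [26, 3, 19]
dequeue()->26, [3, 19]
enqueue(49) -> [3, 19, 49]

Final queue: [3, 19, 49]


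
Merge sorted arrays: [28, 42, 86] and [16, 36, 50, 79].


Take 16 from B
Take 28 from A
Take 36 from B
Take 42 from A
Take 50 from B
Take 79 from B

Merged: [16, 28, 36, 42, 50, 79, 86]


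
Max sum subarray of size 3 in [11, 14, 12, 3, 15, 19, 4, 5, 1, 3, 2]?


[0:3]: 37
[1:4]: 29
[2:5]: 30
[3:6]: 37
[4:7]: 38
[5:8]: 28
[6:9]: 10
[7:10]: 9
[8:11]: 6

Max: 38 at [4:7]


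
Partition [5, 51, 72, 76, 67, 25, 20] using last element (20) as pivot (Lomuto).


Pivot: 20
  5 <= 20: advance i (no swap)
Place pivot at 1: [5, 20, 72, 76, 67, 25, 51]

Partitioned: [5, 20, 72, 76, 67, 25, 51]


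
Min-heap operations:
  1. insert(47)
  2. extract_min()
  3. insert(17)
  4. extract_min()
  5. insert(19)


insert(47) -> [47]
extract_min()->47, []
insert(17) -> [17]
extract_min()->17, []
insert(19) -> [19]

Final heap: [19]


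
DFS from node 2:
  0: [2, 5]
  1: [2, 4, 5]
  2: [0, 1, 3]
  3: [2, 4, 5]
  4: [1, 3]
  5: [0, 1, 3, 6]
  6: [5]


Visit 2, push [3, 1, 0]
Visit 0, push [5]
Visit 5, push [6, 3, 1]
Visit 1, push [4]
Visit 4, push [3]
Visit 3, push []
Visit 6, push []

DFS order: [2, 0, 5, 1, 4, 3, 6]


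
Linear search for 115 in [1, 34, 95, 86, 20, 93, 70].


i=0: 1!=115
i=1: 34!=115
i=2: 95!=115
i=3: 86!=115
i=4: 20!=115
i=5: 93!=115
i=6: 70!=115

Not found, 7 comps


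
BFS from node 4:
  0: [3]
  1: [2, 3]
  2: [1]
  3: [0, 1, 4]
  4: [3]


Visit 4, enqueue [3]
Visit 3, enqueue [0, 1]
Visit 0, enqueue []
Visit 1, enqueue [2]
Visit 2, enqueue []

BFS order: [4, 3, 0, 1, 2]


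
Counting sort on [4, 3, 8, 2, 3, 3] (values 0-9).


Input: [4, 3, 8, 2, 3, 3]
Counts: [0, 0, 1, 3, 1, 0, 0, 0, 1, 0]

Sorted: [2, 3, 3, 3, 4, 8]


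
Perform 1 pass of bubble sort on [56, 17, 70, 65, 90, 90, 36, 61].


Initial: [56, 17, 70, 65, 90, 90, 36, 61]
Pass 1: [17, 56, 65, 70, 90, 36, 61, 90] (4 swaps)

After 1 pass: [17, 56, 65, 70, 90, 36, 61, 90]


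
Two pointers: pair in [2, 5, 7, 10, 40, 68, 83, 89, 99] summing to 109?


lo=0(2)+hi=8(99)=101
lo=1(5)+hi=8(99)=104
lo=2(7)+hi=8(99)=106
lo=3(10)+hi=8(99)=109

Yes: 10+99=109


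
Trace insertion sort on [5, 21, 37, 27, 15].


Initial: [5, 21, 37, 27, 15]
Insert 21: [5, 21, 37, 27, 15]
Insert 37: [5, 21, 37, 27, 15]
Insert 27: [5, 21, 27, 37, 15]
Insert 15: [5, 15, 21, 27, 37]

Sorted: [5, 15, 21, 27, 37]


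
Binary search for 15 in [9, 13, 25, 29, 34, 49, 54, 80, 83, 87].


Step 1: lo=0, hi=9, mid=4, val=34
Step 2: lo=0, hi=3, mid=1, val=13
Step 3: lo=2, hi=3, mid=2, val=25

Not found


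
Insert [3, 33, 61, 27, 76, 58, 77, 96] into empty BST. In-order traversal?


Insert 3: root
Insert 33: R from 3
Insert 61: R from 3 -> R from 33
Insert 27: R from 3 -> L from 33
Insert 76: R from 3 -> R from 33 -> R from 61
Insert 58: R from 3 -> R from 33 -> L from 61
Insert 77: R from 3 -> R from 33 -> R from 61 -> R from 76
Insert 96: R from 3 -> R from 33 -> R from 61 -> R from 76 -> R from 77

In-order: [3, 27, 33, 58, 61, 76, 77, 96]


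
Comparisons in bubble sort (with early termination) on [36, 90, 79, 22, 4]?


Algorithm: bubble sort (with early termination)
Input: [36, 90, 79, 22, 4]
Sorted: [4, 22, 36, 79, 90]

10


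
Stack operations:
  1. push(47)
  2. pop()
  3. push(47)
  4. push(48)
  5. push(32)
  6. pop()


push(47) -> [47]
pop()->47, []
push(47) -> [47]
push(48) -> [47, 48]
push(32) -> [47, 48, 32]
pop()->32, [47, 48]

Final stack: [47, 48]


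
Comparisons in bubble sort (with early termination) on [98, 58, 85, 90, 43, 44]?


Algorithm: bubble sort (with early termination)
Input: [98, 58, 85, 90, 43, 44]
Sorted: [43, 44, 58, 85, 90, 98]

15


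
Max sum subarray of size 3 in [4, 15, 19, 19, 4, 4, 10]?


[0:3]: 38
[1:4]: 53
[2:5]: 42
[3:6]: 27
[4:7]: 18

Max: 53 at [1:4]


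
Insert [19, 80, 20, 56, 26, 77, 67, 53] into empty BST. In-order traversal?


Insert 19: root
Insert 80: R from 19
Insert 20: R from 19 -> L from 80
Insert 56: R from 19 -> L from 80 -> R from 20
Insert 26: R from 19 -> L from 80 -> R from 20 -> L from 56
Insert 77: R from 19 -> L from 80 -> R from 20 -> R from 56
Insert 67: R from 19 -> L from 80 -> R from 20 -> R from 56 -> L from 77
Insert 53: R from 19 -> L from 80 -> R from 20 -> L from 56 -> R from 26

In-order: [19, 20, 26, 53, 56, 67, 77, 80]


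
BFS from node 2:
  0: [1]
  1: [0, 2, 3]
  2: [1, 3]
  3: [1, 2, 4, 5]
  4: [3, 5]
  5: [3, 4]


Visit 2, enqueue [1, 3]
Visit 1, enqueue [0]
Visit 3, enqueue [4, 5]
Visit 0, enqueue []
Visit 4, enqueue []
Visit 5, enqueue []

BFS order: [2, 1, 3, 0, 4, 5]


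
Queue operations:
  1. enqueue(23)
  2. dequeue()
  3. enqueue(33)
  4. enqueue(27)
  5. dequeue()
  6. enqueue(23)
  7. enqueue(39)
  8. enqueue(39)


enqueue(23) -> [23]
dequeue()->23, []
enqueue(33) -> [33]
enqueue(27) -> [33, 27]
dequeue()->33, [27]
enqueue(23) -> [27, 23]
enqueue(39) -> [27, 23, 39]
enqueue(39) -> [27, 23, 39, 39]

Final queue: [27, 23, 39, 39]


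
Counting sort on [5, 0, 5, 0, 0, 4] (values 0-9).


Input: [5, 0, 5, 0, 0, 4]
Counts: [3, 0, 0, 0, 1, 2, 0, 0, 0, 0]

Sorted: [0, 0, 0, 4, 5, 5]


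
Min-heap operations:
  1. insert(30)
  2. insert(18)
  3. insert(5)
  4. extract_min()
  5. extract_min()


insert(30) -> [30]
insert(18) -> [18, 30]
insert(5) -> [5, 30, 18]
extract_min()->5, [18, 30]
extract_min()->18, [30]

Final heap: [30]


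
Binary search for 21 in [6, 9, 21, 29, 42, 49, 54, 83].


Step 1: lo=0, hi=7, mid=3, val=29
Step 2: lo=0, hi=2, mid=1, val=9
Step 3: lo=2, hi=2, mid=2, val=21

Found at index 2


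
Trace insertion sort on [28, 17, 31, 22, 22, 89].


Initial: [28, 17, 31, 22, 22, 89]
Insert 17: [17, 28, 31, 22, 22, 89]
Insert 31: [17, 28, 31, 22, 22, 89]
Insert 22: [17, 22, 28, 31, 22, 89]
Insert 22: [17, 22, 22, 28, 31, 89]
Insert 89: [17, 22, 22, 28, 31, 89]

Sorted: [17, 22, 22, 28, 31, 89]


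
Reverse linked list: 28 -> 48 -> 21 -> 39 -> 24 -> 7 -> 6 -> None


Step 1: curr=28, set curr.next=prev(None) | reversed so far: 28
Step 2: curr=48, set curr.next=prev(28) | reversed so far: 48 -> 28
Step 3: curr=21, set curr.next=prev(48) | reversed so far: 21 -> 48 -> 28
Step 4: curr=39, set curr.next=prev(21) | reversed so far: 39 -> 21 -> 48 -> 28
Step 5: curr=24, set curr.next=prev(39) | reversed so far: 24 -> 39 -> 21 -> 48 -> 28
Step 6: curr=7, set curr.next=prev(24) | reversed so far: 7 -> 24 -> 39 -> 21 -> 48 -> 28
Step 7: curr=6, set curr.next=prev(7) | reversed so far: 6 -> 7 -> 24 -> 39 -> 21 -> 48 -> 28

6 -> 7 -> 24 -> 39 -> 21 -> 48 -> 28 -> None


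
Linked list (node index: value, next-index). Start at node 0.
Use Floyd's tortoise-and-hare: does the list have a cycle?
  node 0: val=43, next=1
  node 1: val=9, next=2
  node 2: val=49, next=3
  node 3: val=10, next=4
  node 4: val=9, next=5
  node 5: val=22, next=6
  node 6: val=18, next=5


Floyd's tortoise (slow, +1) and hare (fast, +2):
  init: slow=0, fast=0
  step 1: slow=1, fast=2
  step 2: slow=2, fast=4
  step 3: slow=3, fast=6
  step 4: slow=4, fast=6
  step 5: slow=5, fast=6
  step 6: slow=6, fast=6
  slow == fast at node 6: cycle detected

Cycle: yes


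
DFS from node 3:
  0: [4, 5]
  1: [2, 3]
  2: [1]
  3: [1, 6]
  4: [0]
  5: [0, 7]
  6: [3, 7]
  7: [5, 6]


Visit 3, push [6, 1]
Visit 1, push [2]
Visit 2, push []
Visit 6, push [7]
Visit 7, push [5]
Visit 5, push [0]
Visit 0, push [4]
Visit 4, push []

DFS order: [3, 1, 2, 6, 7, 5, 0, 4]


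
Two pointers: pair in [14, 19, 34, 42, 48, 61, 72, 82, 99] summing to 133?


lo=0(14)+hi=8(99)=113
lo=1(19)+hi=8(99)=118
lo=2(34)+hi=8(99)=133

Yes: 34+99=133


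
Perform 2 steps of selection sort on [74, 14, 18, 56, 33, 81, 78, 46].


Initial: [74, 14, 18, 56, 33, 81, 78, 46]
Step 1: min=14 at 1
  Swap: [14, 74, 18, 56, 33, 81, 78, 46]
Step 2: min=18 at 2
  Swap: [14, 18, 74, 56, 33, 81, 78, 46]

After 2 steps: [14, 18, 74, 56, 33, 81, 78, 46]


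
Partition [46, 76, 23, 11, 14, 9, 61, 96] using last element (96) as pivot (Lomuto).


Pivot: 96
  46 <= 96: advance i (no swap)
  76 <= 96: advance i (no swap)
  23 <= 96: advance i (no swap)
  11 <= 96: advance i (no swap)
  14 <= 96: advance i (no swap)
  9 <= 96: advance i (no swap)
  61 <= 96: advance i (no swap)
Place pivot at 7: [46, 76, 23, 11, 14, 9, 61, 96]

Partitioned: [46, 76, 23, 11, 14, 9, 61, 96]


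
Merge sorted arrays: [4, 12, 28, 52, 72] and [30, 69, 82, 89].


Take 4 from A
Take 12 from A
Take 28 from A
Take 30 from B
Take 52 from A
Take 69 from B
Take 72 from A

Merged: [4, 12, 28, 30, 52, 69, 72, 82, 89]


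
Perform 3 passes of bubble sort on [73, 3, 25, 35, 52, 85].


Initial: [73, 3, 25, 35, 52, 85]
Pass 1: [3, 25, 35, 52, 73, 85] (4 swaps)
Pass 2: [3, 25, 35, 52, 73, 85] (0 swaps)
Pass 3: [3, 25, 35, 52, 73, 85] (0 swaps)

After 3 passes: [3, 25, 35, 52, 73, 85]


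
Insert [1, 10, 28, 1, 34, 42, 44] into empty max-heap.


Insert 1: [1]
Insert 10: [10, 1]
Insert 28: [28, 1, 10]
Insert 1: [28, 1, 10, 1]
Insert 34: [34, 28, 10, 1, 1]
Insert 42: [42, 28, 34, 1, 1, 10]
Insert 44: [44, 28, 42, 1, 1, 10, 34]

Final heap: [44, 28, 42, 1, 1, 10, 34]


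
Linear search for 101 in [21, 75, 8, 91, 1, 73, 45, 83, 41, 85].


i=0: 21!=101
i=1: 75!=101
i=2: 8!=101
i=3: 91!=101
i=4: 1!=101
i=5: 73!=101
i=6: 45!=101
i=7: 83!=101
i=8: 41!=101
i=9: 85!=101

Not found, 10 comps


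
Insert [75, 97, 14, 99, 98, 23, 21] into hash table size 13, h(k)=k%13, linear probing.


Insert 75: h=10 -> slot 10
Insert 97: h=6 -> slot 6
Insert 14: h=1 -> slot 1
Insert 99: h=8 -> slot 8
Insert 98: h=7 -> slot 7
Insert 23: h=10, 1 probes -> slot 11
Insert 21: h=8, 1 probes -> slot 9

Table: [None, 14, None, None, None, None, 97, 98, 99, 21, 75, 23, None]


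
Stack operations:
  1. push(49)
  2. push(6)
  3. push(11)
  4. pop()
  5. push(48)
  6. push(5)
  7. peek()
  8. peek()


push(49) -> [49]
push(6) -> [49, 6]
push(11) -> [49, 6, 11]
pop()->11, [49, 6]
push(48) -> [49, 6, 48]
push(5) -> [49, 6, 48, 5]
peek()->5
peek()->5

Final stack: [49, 6, 48, 5]


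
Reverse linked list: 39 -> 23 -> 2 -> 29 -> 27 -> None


Step 1: curr=39, set curr.next=prev(None) | reversed so far: 39
Step 2: curr=23, set curr.next=prev(39) | reversed so far: 23 -> 39
Step 3: curr=2, set curr.next=prev(23) | reversed so far: 2 -> 23 -> 39
Step 4: curr=29, set curr.next=prev(2) | reversed so far: 29 -> 2 -> 23 -> 39
Step 5: curr=27, set curr.next=prev(29) | reversed so far: 27 -> 29 -> 2 -> 23 -> 39

27 -> 29 -> 2 -> 23 -> 39 -> None


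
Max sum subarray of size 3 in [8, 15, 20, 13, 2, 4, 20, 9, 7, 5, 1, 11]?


[0:3]: 43
[1:4]: 48
[2:5]: 35
[3:6]: 19
[4:7]: 26
[5:8]: 33
[6:9]: 36
[7:10]: 21
[8:11]: 13
[9:12]: 17

Max: 48 at [1:4]


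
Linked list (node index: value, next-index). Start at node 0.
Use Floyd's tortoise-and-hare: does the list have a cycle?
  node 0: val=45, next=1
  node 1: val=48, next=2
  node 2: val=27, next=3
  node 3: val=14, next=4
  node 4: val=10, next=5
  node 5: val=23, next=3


Floyd's tortoise (slow, +1) and hare (fast, +2):
  init: slow=0, fast=0
  step 1: slow=1, fast=2
  step 2: slow=2, fast=4
  step 3: slow=3, fast=3
  slow == fast at node 3: cycle detected

Cycle: yes


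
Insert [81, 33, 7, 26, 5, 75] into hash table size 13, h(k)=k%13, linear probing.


Insert 81: h=3 -> slot 3
Insert 33: h=7 -> slot 7
Insert 7: h=7, 1 probes -> slot 8
Insert 26: h=0 -> slot 0
Insert 5: h=5 -> slot 5
Insert 75: h=10 -> slot 10

Table: [26, None, None, 81, None, 5, None, 33, 7, None, 75, None, None]


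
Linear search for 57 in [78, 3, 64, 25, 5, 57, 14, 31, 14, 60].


i=0: 78!=57
i=1: 3!=57
i=2: 64!=57
i=3: 25!=57
i=4: 5!=57
i=5: 57==57 found!

Found at 5, 6 comps


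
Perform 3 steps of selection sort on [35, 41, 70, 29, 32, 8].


Initial: [35, 41, 70, 29, 32, 8]
Step 1: min=8 at 5
  Swap: [8, 41, 70, 29, 32, 35]
Step 2: min=29 at 3
  Swap: [8, 29, 70, 41, 32, 35]
Step 3: min=32 at 4
  Swap: [8, 29, 32, 41, 70, 35]

After 3 steps: [8, 29, 32, 41, 70, 35]


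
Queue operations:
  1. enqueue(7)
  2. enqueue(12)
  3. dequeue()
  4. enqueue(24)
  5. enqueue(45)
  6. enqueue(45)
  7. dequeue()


enqueue(7) -> [7]
enqueue(12) -> [7, 12]
dequeue()->7, [12]
enqueue(24) -> [12, 24]
enqueue(45) -> [12, 24, 45]
enqueue(45) -> [12, 24, 45, 45]
dequeue()->12, [24, 45, 45]

Final queue: [24, 45, 45]


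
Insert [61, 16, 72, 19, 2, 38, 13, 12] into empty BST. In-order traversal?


Insert 61: root
Insert 16: L from 61
Insert 72: R from 61
Insert 19: L from 61 -> R from 16
Insert 2: L from 61 -> L from 16
Insert 38: L from 61 -> R from 16 -> R from 19
Insert 13: L from 61 -> L from 16 -> R from 2
Insert 12: L from 61 -> L from 16 -> R from 2 -> L from 13

In-order: [2, 12, 13, 16, 19, 38, 61, 72]


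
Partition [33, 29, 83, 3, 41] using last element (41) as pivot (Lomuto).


Pivot: 41
  33 <= 41: advance i (no swap)
  29 <= 41: advance i (no swap)
  3 <= 41: swap -> [33, 29, 3, 83, 41]
Place pivot at 3: [33, 29, 3, 41, 83]

Partitioned: [33, 29, 3, 41, 83]


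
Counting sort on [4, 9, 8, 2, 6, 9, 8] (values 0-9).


Input: [4, 9, 8, 2, 6, 9, 8]
Counts: [0, 0, 1, 0, 1, 0, 1, 0, 2, 2]

Sorted: [2, 4, 6, 8, 8, 9, 9]


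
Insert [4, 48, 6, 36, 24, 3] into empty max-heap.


Insert 4: [4]
Insert 48: [48, 4]
Insert 6: [48, 4, 6]
Insert 36: [48, 36, 6, 4]
Insert 24: [48, 36, 6, 4, 24]
Insert 3: [48, 36, 6, 4, 24, 3]

Final heap: [48, 36, 6, 4, 24, 3]


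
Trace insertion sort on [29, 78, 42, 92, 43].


Initial: [29, 78, 42, 92, 43]
Insert 78: [29, 78, 42, 92, 43]
Insert 42: [29, 42, 78, 92, 43]
Insert 92: [29, 42, 78, 92, 43]
Insert 43: [29, 42, 43, 78, 92]

Sorted: [29, 42, 43, 78, 92]


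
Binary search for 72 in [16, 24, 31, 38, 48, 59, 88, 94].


Step 1: lo=0, hi=7, mid=3, val=38
Step 2: lo=4, hi=7, mid=5, val=59
Step 3: lo=6, hi=7, mid=6, val=88

Not found


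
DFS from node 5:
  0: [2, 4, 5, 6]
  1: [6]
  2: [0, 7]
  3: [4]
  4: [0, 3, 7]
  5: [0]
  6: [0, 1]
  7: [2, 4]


Visit 5, push [0]
Visit 0, push [6, 4, 2]
Visit 2, push [7]
Visit 7, push [4]
Visit 4, push [3]
Visit 3, push []
Visit 6, push [1]
Visit 1, push []

DFS order: [5, 0, 2, 7, 4, 3, 6, 1]


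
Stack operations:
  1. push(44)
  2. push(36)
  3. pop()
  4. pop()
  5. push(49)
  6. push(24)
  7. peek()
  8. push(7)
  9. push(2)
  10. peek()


push(44) -> [44]
push(36) -> [44, 36]
pop()->36, [44]
pop()->44, []
push(49) -> [49]
push(24) -> [49, 24]
peek()->24
push(7) -> [49, 24, 7]
push(2) -> [49, 24, 7, 2]
peek()->2

Final stack: [49, 24, 7, 2]


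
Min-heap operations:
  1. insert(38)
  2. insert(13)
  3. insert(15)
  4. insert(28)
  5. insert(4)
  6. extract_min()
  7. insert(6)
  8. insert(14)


insert(38) -> [38]
insert(13) -> [13, 38]
insert(15) -> [13, 38, 15]
insert(28) -> [13, 28, 15, 38]
insert(4) -> [4, 13, 15, 38, 28]
extract_min()->4, [13, 28, 15, 38]
insert(6) -> [6, 13, 15, 38, 28]
insert(14) -> [6, 13, 14, 38, 28, 15]

Final heap: [6, 13, 14, 38, 28, 15]


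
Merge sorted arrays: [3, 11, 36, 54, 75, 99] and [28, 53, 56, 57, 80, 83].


Take 3 from A
Take 11 from A
Take 28 from B
Take 36 from A
Take 53 from B
Take 54 from A
Take 56 from B
Take 57 from B
Take 75 from A
Take 80 from B
Take 83 from B

Merged: [3, 11, 28, 36, 53, 54, 56, 57, 75, 80, 83, 99]


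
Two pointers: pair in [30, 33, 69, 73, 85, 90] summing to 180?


lo=0(30)+hi=5(90)=120
lo=1(33)+hi=5(90)=123
lo=2(69)+hi=5(90)=159
lo=3(73)+hi=5(90)=163
lo=4(85)+hi=5(90)=175

No pair found


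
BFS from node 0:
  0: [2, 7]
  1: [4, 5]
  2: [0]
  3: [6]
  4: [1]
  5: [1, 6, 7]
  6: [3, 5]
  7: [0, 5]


Visit 0, enqueue [2, 7]
Visit 2, enqueue []
Visit 7, enqueue [5]
Visit 5, enqueue [1, 6]
Visit 1, enqueue [4]
Visit 6, enqueue [3]
Visit 4, enqueue []
Visit 3, enqueue []

BFS order: [0, 2, 7, 5, 1, 6, 4, 3]


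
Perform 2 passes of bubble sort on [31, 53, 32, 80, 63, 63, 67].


Initial: [31, 53, 32, 80, 63, 63, 67]
Pass 1: [31, 32, 53, 63, 63, 67, 80] (4 swaps)
Pass 2: [31, 32, 53, 63, 63, 67, 80] (0 swaps)

After 2 passes: [31, 32, 53, 63, 63, 67, 80]


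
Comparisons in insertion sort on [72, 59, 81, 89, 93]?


Algorithm: insertion sort
Input: [72, 59, 81, 89, 93]
Sorted: [59, 72, 81, 89, 93]

4


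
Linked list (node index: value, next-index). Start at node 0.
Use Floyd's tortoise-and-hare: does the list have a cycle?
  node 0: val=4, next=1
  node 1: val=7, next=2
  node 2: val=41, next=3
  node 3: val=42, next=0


Floyd's tortoise (slow, +1) and hare (fast, +2):
  init: slow=0, fast=0
  step 1: slow=1, fast=2
  step 2: slow=2, fast=0
  step 3: slow=3, fast=2
  step 4: slow=0, fast=0
  slow == fast at node 0: cycle detected

Cycle: yes


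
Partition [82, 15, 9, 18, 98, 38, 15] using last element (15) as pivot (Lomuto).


Pivot: 15
  15 <= 15: swap -> [15, 82, 9, 18, 98, 38, 15]
  9 <= 15: swap -> [15, 9, 82, 18, 98, 38, 15]
Place pivot at 2: [15, 9, 15, 18, 98, 38, 82]

Partitioned: [15, 9, 15, 18, 98, 38, 82]


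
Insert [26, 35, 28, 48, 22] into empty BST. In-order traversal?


Insert 26: root
Insert 35: R from 26
Insert 28: R from 26 -> L from 35
Insert 48: R from 26 -> R from 35
Insert 22: L from 26

In-order: [22, 26, 28, 35, 48]


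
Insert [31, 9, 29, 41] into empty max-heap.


Insert 31: [31]
Insert 9: [31, 9]
Insert 29: [31, 9, 29]
Insert 41: [41, 31, 29, 9]

Final heap: [41, 31, 29, 9]


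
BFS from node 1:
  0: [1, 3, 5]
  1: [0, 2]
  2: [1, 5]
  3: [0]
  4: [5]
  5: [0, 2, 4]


Visit 1, enqueue [0, 2]
Visit 0, enqueue [3, 5]
Visit 2, enqueue []
Visit 3, enqueue []
Visit 5, enqueue [4]
Visit 4, enqueue []

BFS order: [1, 0, 2, 3, 5, 4]


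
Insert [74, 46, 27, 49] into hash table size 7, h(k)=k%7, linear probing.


Insert 74: h=4 -> slot 4
Insert 46: h=4, 1 probes -> slot 5
Insert 27: h=6 -> slot 6
Insert 49: h=0 -> slot 0

Table: [49, None, None, None, 74, 46, 27]


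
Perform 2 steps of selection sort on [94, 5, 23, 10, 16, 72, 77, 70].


Initial: [94, 5, 23, 10, 16, 72, 77, 70]
Step 1: min=5 at 1
  Swap: [5, 94, 23, 10, 16, 72, 77, 70]
Step 2: min=10 at 3
  Swap: [5, 10, 23, 94, 16, 72, 77, 70]

After 2 steps: [5, 10, 23, 94, 16, 72, 77, 70]


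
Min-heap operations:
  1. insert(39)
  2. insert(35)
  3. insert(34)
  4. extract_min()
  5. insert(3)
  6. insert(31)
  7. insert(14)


insert(39) -> [39]
insert(35) -> [35, 39]
insert(34) -> [34, 39, 35]
extract_min()->34, [35, 39]
insert(3) -> [3, 39, 35]
insert(31) -> [3, 31, 35, 39]
insert(14) -> [3, 14, 35, 39, 31]

Final heap: [3, 14, 35, 39, 31]


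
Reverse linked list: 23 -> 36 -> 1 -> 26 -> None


Step 1: curr=23, set curr.next=prev(None) | reversed so far: 23
Step 2: curr=36, set curr.next=prev(23) | reversed so far: 36 -> 23
Step 3: curr=1, set curr.next=prev(36) | reversed so far: 1 -> 36 -> 23
Step 4: curr=26, set curr.next=prev(1) | reversed so far: 26 -> 1 -> 36 -> 23

26 -> 1 -> 36 -> 23 -> None


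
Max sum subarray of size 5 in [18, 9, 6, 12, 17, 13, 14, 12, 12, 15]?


[0:5]: 62
[1:6]: 57
[2:7]: 62
[3:8]: 68
[4:9]: 68
[5:10]: 66

Max: 68 at [3:8]


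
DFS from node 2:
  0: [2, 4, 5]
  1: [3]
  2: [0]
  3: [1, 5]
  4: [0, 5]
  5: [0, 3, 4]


Visit 2, push [0]
Visit 0, push [5, 4]
Visit 4, push [5]
Visit 5, push [3]
Visit 3, push [1]
Visit 1, push []

DFS order: [2, 0, 4, 5, 3, 1]


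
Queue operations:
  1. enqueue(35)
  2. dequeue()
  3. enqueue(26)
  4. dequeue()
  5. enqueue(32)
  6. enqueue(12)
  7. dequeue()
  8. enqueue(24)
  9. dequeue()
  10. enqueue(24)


enqueue(35) -> [35]
dequeue()->35, []
enqueue(26) -> [26]
dequeue()->26, []
enqueue(32) -> [32]
enqueue(12) -> [32, 12]
dequeue()->32, [12]
enqueue(24) -> [12, 24]
dequeue()->12, [24]
enqueue(24) -> [24, 24]

Final queue: [24, 24]


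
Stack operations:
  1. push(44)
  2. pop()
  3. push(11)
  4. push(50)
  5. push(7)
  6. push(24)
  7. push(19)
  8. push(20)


push(44) -> [44]
pop()->44, []
push(11) -> [11]
push(50) -> [11, 50]
push(7) -> [11, 50, 7]
push(24) -> [11, 50, 7, 24]
push(19) -> [11, 50, 7, 24, 19]
push(20) -> [11, 50, 7, 24, 19, 20]

Final stack: [11, 50, 7, 24, 19, 20]


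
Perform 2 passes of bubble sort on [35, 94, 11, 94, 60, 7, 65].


Initial: [35, 94, 11, 94, 60, 7, 65]
Pass 1: [35, 11, 94, 60, 7, 65, 94] (4 swaps)
Pass 2: [11, 35, 60, 7, 65, 94, 94] (4 swaps)

After 2 passes: [11, 35, 60, 7, 65, 94, 94]


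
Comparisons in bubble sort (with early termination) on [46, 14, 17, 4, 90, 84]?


Algorithm: bubble sort (with early termination)
Input: [46, 14, 17, 4, 90, 84]
Sorted: [4, 14, 17, 46, 84, 90]

14


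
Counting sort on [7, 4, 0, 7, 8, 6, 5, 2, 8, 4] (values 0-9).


Input: [7, 4, 0, 7, 8, 6, 5, 2, 8, 4]
Counts: [1, 0, 1, 0, 2, 1, 1, 2, 2, 0]

Sorted: [0, 2, 4, 4, 5, 6, 7, 7, 8, 8]


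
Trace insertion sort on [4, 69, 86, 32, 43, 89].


Initial: [4, 69, 86, 32, 43, 89]
Insert 69: [4, 69, 86, 32, 43, 89]
Insert 86: [4, 69, 86, 32, 43, 89]
Insert 32: [4, 32, 69, 86, 43, 89]
Insert 43: [4, 32, 43, 69, 86, 89]
Insert 89: [4, 32, 43, 69, 86, 89]

Sorted: [4, 32, 43, 69, 86, 89]


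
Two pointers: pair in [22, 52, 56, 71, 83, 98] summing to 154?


lo=0(22)+hi=5(98)=120
lo=1(52)+hi=5(98)=150
lo=2(56)+hi=5(98)=154

Yes: 56+98=154


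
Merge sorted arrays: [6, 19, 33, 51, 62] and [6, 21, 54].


Take 6 from A
Take 6 from B
Take 19 from A
Take 21 from B
Take 33 from A
Take 51 from A
Take 54 from B

Merged: [6, 6, 19, 21, 33, 51, 54, 62]


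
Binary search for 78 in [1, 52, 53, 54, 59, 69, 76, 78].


Step 1: lo=0, hi=7, mid=3, val=54
Step 2: lo=4, hi=7, mid=5, val=69
Step 3: lo=6, hi=7, mid=6, val=76
Step 4: lo=7, hi=7, mid=7, val=78

Found at index 7


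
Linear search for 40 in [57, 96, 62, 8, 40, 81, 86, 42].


i=0: 57!=40
i=1: 96!=40
i=2: 62!=40
i=3: 8!=40
i=4: 40==40 found!

Found at 4, 5 comps


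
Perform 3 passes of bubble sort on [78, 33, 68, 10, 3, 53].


Initial: [78, 33, 68, 10, 3, 53]
Pass 1: [33, 68, 10, 3, 53, 78] (5 swaps)
Pass 2: [33, 10, 3, 53, 68, 78] (3 swaps)
Pass 3: [10, 3, 33, 53, 68, 78] (2 swaps)

After 3 passes: [10, 3, 33, 53, 68, 78]


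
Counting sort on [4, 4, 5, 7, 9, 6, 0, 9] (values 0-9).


Input: [4, 4, 5, 7, 9, 6, 0, 9]
Counts: [1, 0, 0, 0, 2, 1, 1, 1, 0, 2]

Sorted: [0, 4, 4, 5, 6, 7, 9, 9]


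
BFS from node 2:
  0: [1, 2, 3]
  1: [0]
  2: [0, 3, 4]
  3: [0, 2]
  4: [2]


Visit 2, enqueue [0, 3, 4]
Visit 0, enqueue [1]
Visit 3, enqueue []
Visit 4, enqueue []
Visit 1, enqueue []

BFS order: [2, 0, 3, 4, 1]


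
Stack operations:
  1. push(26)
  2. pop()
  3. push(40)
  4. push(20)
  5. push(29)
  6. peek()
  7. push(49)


push(26) -> [26]
pop()->26, []
push(40) -> [40]
push(20) -> [40, 20]
push(29) -> [40, 20, 29]
peek()->29
push(49) -> [40, 20, 29, 49]

Final stack: [40, 20, 29, 49]


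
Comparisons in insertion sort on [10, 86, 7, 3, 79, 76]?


Algorithm: insertion sort
Input: [10, 86, 7, 3, 79, 76]
Sorted: [3, 7, 10, 76, 79, 86]

11


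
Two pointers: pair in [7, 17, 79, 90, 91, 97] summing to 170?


lo=0(7)+hi=5(97)=104
lo=1(17)+hi=5(97)=114
lo=2(79)+hi=5(97)=176
lo=2(79)+hi=4(91)=170

Yes: 79+91=170


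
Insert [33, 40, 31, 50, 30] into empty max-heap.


Insert 33: [33]
Insert 40: [40, 33]
Insert 31: [40, 33, 31]
Insert 50: [50, 40, 31, 33]
Insert 30: [50, 40, 31, 33, 30]

Final heap: [50, 40, 31, 33, 30]


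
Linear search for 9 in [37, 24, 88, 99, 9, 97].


i=0: 37!=9
i=1: 24!=9
i=2: 88!=9
i=3: 99!=9
i=4: 9==9 found!

Found at 4, 5 comps


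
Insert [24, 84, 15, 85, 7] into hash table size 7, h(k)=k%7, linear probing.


Insert 24: h=3 -> slot 3
Insert 84: h=0 -> slot 0
Insert 15: h=1 -> slot 1
Insert 85: h=1, 1 probes -> slot 2
Insert 7: h=0, 4 probes -> slot 4

Table: [84, 15, 85, 24, 7, None, None]


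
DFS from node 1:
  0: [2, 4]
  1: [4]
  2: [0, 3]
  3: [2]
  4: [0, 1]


Visit 1, push [4]
Visit 4, push [0]
Visit 0, push [2]
Visit 2, push [3]
Visit 3, push []

DFS order: [1, 4, 0, 2, 3]


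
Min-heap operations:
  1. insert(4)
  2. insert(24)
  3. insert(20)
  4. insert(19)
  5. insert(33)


insert(4) -> [4]
insert(24) -> [4, 24]
insert(20) -> [4, 24, 20]
insert(19) -> [4, 19, 20, 24]
insert(33) -> [4, 19, 20, 24, 33]

Final heap: [4, 19, 20, 24, 33]


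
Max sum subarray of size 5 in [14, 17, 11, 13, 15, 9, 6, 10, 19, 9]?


[0:5]: 70
[1:6]: 65
[2:7]: 54
[3:8]: 53
[4:9]: 59
[5:10]: 53

Max: 70 at [0:5]


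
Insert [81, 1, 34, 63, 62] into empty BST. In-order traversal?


Insert 81: root
Insert 1: L from 81
Insert 34: L from 81 -> R from 1
Insert 63: L from 81 -> R from 1 -> R from 34
Insert 62: L from 81 -> R from 1 -> R from 34 -> L from 63

In-order: [1, 34, 62, 63, 81]


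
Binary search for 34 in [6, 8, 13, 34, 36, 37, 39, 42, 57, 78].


Step 1: lo=0, hi=9, mid=4, val=36
Step 2: lo=0, hi=3, mid=1, val=8
Step 3: lo=2, hi=3, mid=2, val=13
Step 4: lo=3, hi=3, mid=3, val=34

Found at index 3


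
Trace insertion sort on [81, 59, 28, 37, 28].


Initial: [81, 59, 28, 37, 28]
Insert 59: [59, 81, 28, 37, 28]
Insert 28: [28, 59, 81, 37, 28]
Insert 37: [28, 37, 59, 81, 28]
Insert 28: [28, 28, 37, 59, 81]

Sorted: [28, 28, 37, 59, 81]


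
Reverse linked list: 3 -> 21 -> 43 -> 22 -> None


Step 1: curr=3, set curr.next=prev(None) | reversed so far: 3
Step 2: curr=21, set curr.next=prev(3) | reversed so far: 21 -> 3
Step 3: curr=43, set curr.next=prev(21) | reversed so far: 43 -> 21 -> 3
Step 4: curr=22, set curr.next=prev(43) | reversed so far: 22 -> 43 -> 21 -> 3

22 -> 43 -> 21 -> 3 -> None


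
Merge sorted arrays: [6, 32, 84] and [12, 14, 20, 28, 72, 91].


Take 6 from A
Take 12 from B
Take 14 from B
Take 20 from B
Take 28 from B
Take 32 from A
Take 72 from B
Take 84 from A

Merged: [6, 12, 14, 20, 28, 32, 72, 84, 91]


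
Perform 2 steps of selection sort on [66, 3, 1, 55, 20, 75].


Initial: [66, 3, 1, 55, 20, 75]
Step 1: min=1 at 2
  Swap: [1, 3, 66, 55, 20, 75]
Step 2: min=3 at 1
  Swap: [1, 3, 66, 55, 20, 75]

After 2 steps: [1, 3, 66, 55, 20, 75]


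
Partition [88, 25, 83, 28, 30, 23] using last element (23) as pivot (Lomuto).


Pivot: 23
Place pivot at 0: [23, 25, 83, 28, 30, 88]

Partitioned: [23, 25, 83, 28, 30, 88]


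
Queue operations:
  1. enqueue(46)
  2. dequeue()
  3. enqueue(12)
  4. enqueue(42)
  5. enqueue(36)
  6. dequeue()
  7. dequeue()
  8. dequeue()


enqueue(46) -> [46]
dequeue()->46, []
enqueue(12) -> [12]
enqueue(42) -> [12, 42]
enqueue(36) -> [12, 42, 36]
dequeue()->12, [42, 36]
dequeue()->42, [36]
dequeue()->36, []

Final queue: []


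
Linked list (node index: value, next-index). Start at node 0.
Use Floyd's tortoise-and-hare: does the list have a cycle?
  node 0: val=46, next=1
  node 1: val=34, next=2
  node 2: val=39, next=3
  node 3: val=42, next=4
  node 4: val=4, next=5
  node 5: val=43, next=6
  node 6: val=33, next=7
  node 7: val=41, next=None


Floyd's tortoise (slow, +1) and hare (fast, +2):
  init: slow=0, fast=0
  step 1: slow=1, fast=2
  step 2: slow=2, fast=4
  step 3: slow=3, fast=6
  step 4: fast 6->7->None, no cycle

Cycle: no


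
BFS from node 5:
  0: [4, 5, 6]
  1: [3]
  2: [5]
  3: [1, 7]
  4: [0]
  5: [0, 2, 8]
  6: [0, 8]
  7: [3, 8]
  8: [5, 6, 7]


Visit 5, enqueue [0, 2, 8]
Visit 0, enqueue [4, 6]
Visit 2, enqueue []
Visit 8, enqueue [7]
Visit 4, enqueue []
Visit 6, enqueue []
Visit 7, enqueue [3]
Visit 3, enqueue [1]
Visit 1, enqueue []

BFS order: [5, 0, 2, 8, 4, 6, 7, 3, 1]


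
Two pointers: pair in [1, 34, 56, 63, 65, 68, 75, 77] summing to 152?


lo=0(1)+hi=7(77)=78
lo=1(34)+hi=7(77)=111
lo=2(56)+hi=7(77)=133
lo=3(63)+hi=7(77)=140
lo=4(65)+hi=7(77)=142
lo=5(68)+hi=7(77)=145
lo=6(75)+hi=7(77)=152

Yes: 75+77=152


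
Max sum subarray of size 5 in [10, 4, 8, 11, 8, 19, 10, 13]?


[0:5]: 41
[1:6]: 50
[2:7]: 56
[3:8]: 61

Max: 61 at [3:8]


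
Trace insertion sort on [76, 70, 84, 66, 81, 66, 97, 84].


Initial: [76, 70, 84, 66, 81, 66, 97, 84]
Insert 70: [70, 76, 84, 66, 81, 66, 97, 84]
Insert 84: [70, 76, 84, 66, 81, 66, 97, 84]
Insert 66: [66, 70, 76, 84, 81, 66, 97, 84]
Insert 81: [66, 70, 76, 81, 84, 66, 97, 84]
Insert 66: [66, 66, 70, 76, 81, 84, 97, 84]
Insert 97: [66, 66, 70, 76, 81, 84, 97, 84]
Insert 84: [66, 66, 70, 76, 81, 84, 84, 97]

Sorted: [66, 66, 70, 76, 81, 84, 84, 97]


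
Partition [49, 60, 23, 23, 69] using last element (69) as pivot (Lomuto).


Pivot: 69
  49 <= 69: advance i (no swap)
  60 <= 69: advance i (no swap)
  23 <= 69: advance i (no swap)
  23 <= 69: advance i (no swap)
Place pivot at 4: [49, 60, 23, 23, 69]

Partitioned: [49, 60, 23, 23, 69]


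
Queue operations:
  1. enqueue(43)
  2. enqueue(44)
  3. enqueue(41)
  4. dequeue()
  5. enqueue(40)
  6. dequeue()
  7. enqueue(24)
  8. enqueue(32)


enqueue(43) -> [43]
enqueue(44) -> [43, 44]
enqueue(41) -> [43, 44, 41]
dequeue()->43, [44, 41]
enqueue(40) -> [44, 41, 40]
dequeue()->44, [41, 40]
enqueue(24) -> [41, 40, 24]
enqueue(32) -> [41, 40, 24, 32]

Final queue: [41, 40, 24, 32]


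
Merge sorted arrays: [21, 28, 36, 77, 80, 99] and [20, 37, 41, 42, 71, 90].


Take 20 from B
Take 21 from A
Take 28 from A
Take 36 from A
Take 37 from B
Take 41 from B
Take 42 from B
Take 71 from B
Take 77 from A
Take 80 from A
Take 90 from B

Merged: [20, 21, 28, 36, 37, 41, 42, 71, 77, 80, 90, 99]


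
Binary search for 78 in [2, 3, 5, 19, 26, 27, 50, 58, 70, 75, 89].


Step 1: lo=0, hi=10, mid=5, val=27
Step 2: lo=6, hi=10, mid=8, val=70
Step 3: lo=9, hi=10, mid=9, val=75
Step 4: lo=10, hi=10, mid=10, val=89

Not found


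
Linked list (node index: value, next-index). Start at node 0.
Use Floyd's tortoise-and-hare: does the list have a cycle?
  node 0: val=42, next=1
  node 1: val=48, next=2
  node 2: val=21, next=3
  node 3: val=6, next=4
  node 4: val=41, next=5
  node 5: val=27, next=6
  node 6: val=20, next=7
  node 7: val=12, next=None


Floyd's tortoise (slow, +1) and hare (fast, +2):
  init: slow=0, fast=0
  step 1: slow=1, fast=2
  step 2: slow=2, fast=4
  step 3: slow=3, fast=6
  step 4: fast 6->7->None, no cycle

Cycle: no


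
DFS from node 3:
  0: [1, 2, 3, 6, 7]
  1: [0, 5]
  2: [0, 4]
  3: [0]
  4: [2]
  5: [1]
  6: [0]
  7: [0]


Visit 3, push [0]
Visit 0, push [7, 6, 2, 1]
Visit 1, push [5]
Visit 5, push []
Visit 2, push [4]
Visit 4, push []
Visit 6, push []
Visit 7, push []

DFS order: [3, 0, 1, 5, 2, 4, 6, 7]


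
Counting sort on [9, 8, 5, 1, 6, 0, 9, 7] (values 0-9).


Input: [9, 8, 5, 1, 6, 0, 9, 7]
Counts: [1, 1, 0, 0, 0, 1, 1, 1, 1, 2]

Sorted: [0, 1, 5, 6, 7, 8, 9, 9]


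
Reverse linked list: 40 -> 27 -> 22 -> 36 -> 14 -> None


Step 1: curr=40, set curr.next=prev(None) | reversed so far: 40
Step 2: curr=27, set curr.next=prev(40) | reversed so far: 27 -> 40
Step 3: curr=22, set curr.next=prev(27) | reversed so far: 22 -> 27 -> 40
Step 4: curr=36, set curr.next=prev(22) | reversed so far: 36 -> 22 -> 27 -> 40
Step 5: curr=14, set curr.next=prev(36) | reversed so far: 14 -> 36 -> 22 -> 27 -> 40

14 -> 36 -> 22 -> 27 -> 40 -> None


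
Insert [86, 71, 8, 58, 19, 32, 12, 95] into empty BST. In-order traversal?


Insert 86: root
Insert 71: L from 86
Insert 8: L from 86 -> L from 71
Insert 58: L from 86 -> L from 71 -> R from 8
Insert 19: L from 86 -> L from 71 -> R from 8 -> L from 58
Insert 32: L from 86 -> L from 71 -> R from 8 -> L from 58 -> R from 19
Insert 12: L from 86 -> L from 71 -> R from 8 -> L from 58 -> L from 19
Insert 95: R from 86

In-order: [8, 12, 19, 32, 58, 71, 86, 95]


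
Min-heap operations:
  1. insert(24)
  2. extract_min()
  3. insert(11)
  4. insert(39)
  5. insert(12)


insert(24) -> [24]
extract_min()->24, []
insert(11) -> [11]
insert(39) -> [11, 39]
insert(12) -> [11, 39, 12]

Final heap: [11, 39, 12]


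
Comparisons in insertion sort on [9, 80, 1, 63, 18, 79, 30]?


Algorithm: insertion sort
Input: [9, 80, 1, 63, 18, 79, 30]
Sorted: [1, 9, 18, 30, 63, 79, 80]

14
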